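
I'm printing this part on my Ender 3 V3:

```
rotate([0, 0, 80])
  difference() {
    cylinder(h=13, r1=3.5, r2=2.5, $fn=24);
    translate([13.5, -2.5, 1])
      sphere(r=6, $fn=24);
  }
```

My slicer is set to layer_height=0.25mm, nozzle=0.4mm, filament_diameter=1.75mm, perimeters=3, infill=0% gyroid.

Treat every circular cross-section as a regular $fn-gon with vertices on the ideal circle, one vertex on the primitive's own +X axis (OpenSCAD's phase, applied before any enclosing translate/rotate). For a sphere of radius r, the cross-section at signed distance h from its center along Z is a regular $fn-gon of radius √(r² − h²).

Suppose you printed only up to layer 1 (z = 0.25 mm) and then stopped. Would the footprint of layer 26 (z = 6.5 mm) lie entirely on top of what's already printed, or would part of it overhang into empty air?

entirely on top

Compare the two slices. At z = 0.25: the cone contributes a regular 24-gon of circumradius 3.481 (interpolated between r1=3.5 and r2=2.5 at t=0.019) (area = (24/2)·3.481²·sin(360°/24) = 37.63 mm²); the sphere at (13.5, -2.5): section is a regular 24-gon, circumradius = √(r²−h²) = √(6²−0.75²) = 5.953 (area = (24/2)·5.953²·sin(360°/24) = 110.06 mm²); After the difference (first − rest): starting from the cone (37.63 mm²), the r=6 sphere at (13.5, -2.5) misses the remaining region (no effect) — area = 37.63 mm²; (whole slice rotated 80° about Z — lengths, areas and connectivity unchanged). At z = 6.5: the cone contributes a regular 24-gon of circumradius 3.000 (interpolated between r1=3.5 and r2=2.5 at t=0.500) (area = (24/2)·3.000²·sin(360°/24) = 27.95 mm²); the sphere at (13.5, -2.5): section is a regular 24-gon, circumradius = √(r²−h²) = √(6²−5.5²) = 2.398 (area = (24/2)·2.398²·sin(360°/24) = 17.86 mm²); After the difference (first − rest): starting from the cone (27.95 mm²), the r=6 sphere at (13.5, -2.5) misses the remaining region (no effect) — area = 27.95 mm²; (whole slice rotated 80° about Z — lengths, areas and connectivity unchanged). Checking containment: the cross-section at z = 6.5 is a subset of the cross-section at z = 0.25.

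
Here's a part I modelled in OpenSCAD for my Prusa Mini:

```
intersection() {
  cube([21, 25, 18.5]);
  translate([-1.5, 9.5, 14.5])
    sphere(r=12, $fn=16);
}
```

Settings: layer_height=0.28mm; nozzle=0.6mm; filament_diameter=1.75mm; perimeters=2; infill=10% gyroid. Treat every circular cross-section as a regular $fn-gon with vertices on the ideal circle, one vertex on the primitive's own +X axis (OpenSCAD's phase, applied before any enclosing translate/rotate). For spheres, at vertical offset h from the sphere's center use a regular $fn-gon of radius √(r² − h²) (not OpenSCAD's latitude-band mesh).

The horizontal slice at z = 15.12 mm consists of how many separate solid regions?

At z = 15.12 mm: the cube is present — its section is the full 21×25 rectangle; the sphere at (-1.5, 9.5): section is a regular 16-gon, circumradius = √(r²−h²) = √(12²−0.62²) = 11.984; Taking the intersection: the r=12 sphere at (-1.5, 9.5) partially overlaps the 21×25 cube; clipping to the common part keeps 176.69 mm² — 1 connected region. The result has 1 disconnected region.

1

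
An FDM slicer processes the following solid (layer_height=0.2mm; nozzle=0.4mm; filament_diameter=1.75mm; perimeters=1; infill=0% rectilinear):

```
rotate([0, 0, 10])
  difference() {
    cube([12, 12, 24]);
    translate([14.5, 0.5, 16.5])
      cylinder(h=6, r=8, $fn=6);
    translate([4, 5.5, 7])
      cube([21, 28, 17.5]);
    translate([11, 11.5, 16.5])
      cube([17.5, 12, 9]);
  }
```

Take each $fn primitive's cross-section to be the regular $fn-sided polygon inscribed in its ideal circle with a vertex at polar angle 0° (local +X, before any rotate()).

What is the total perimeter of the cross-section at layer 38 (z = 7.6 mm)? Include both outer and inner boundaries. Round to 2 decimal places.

48.00 mm

At z = 7.6 mm: the cube (footprint 12×12) is included at this height (perimeter 48.00 mm); the cylinder at (14.5, 0.5) is not intersected at this z (z outside [16.5, 22.5]); the cube at (4, 5.5) (footprint 21×28) is included at this height (perimeter 98.00 mm); the cube at (11, 11.5) is absent (z outside [16.5, 25.5]); Subtracting the remaining from the first: starting from the 12×12 cube, the 21×28 cube at (4, 5.5) partially overlaps it — only the 52.00 mm² overlap (of its 588.00 mm²) is removed, clipping the outline — boundary = 48.00 mm; (rotated 10° about Z; rotation is an isometry so areas/perimeters/island counts are preserved). Overall, the cross-section is a single solid region. Total boundary length (outer) = 48.00 mm.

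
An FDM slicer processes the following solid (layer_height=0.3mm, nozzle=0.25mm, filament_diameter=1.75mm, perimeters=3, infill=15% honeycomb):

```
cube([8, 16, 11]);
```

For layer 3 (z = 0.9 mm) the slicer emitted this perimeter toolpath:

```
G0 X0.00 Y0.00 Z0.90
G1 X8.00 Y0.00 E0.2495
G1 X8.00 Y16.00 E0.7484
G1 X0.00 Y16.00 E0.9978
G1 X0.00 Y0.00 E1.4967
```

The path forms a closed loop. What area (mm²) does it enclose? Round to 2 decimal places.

Apply the shoelace formula to the sequence of (X, Y) vertices; enclosed area = 128.00 mm².

128.00 mm²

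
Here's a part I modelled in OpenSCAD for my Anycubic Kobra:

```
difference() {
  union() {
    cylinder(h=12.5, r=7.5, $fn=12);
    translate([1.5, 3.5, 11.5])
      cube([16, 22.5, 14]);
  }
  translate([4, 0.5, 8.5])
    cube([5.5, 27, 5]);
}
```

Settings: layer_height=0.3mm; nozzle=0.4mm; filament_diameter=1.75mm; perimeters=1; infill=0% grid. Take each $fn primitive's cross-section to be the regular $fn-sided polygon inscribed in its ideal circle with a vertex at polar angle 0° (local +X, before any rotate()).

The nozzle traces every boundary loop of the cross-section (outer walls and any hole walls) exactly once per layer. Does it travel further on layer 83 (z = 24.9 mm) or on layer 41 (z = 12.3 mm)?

Layer 83 (z = 24.9): the cylinder is absent (z outside [0, 12.5]); the cube at (1.5, 3.5) is present — its section is the full 16×22.5 rectangle (perimeter 77.00 mm); Combining (union): only the 16×22.5 cube at (1.5, 3.5) is present, so the union is just that shape — boundary = 77.00 mm; the cube at (4, 0.5) is absent (z outside [8.5, 13.5]); After the difference (first − rest): none of the subtracted shapes is present at this height, so the result so far is unchanged — boundary = 77.00 mm. So its perimeter = 77.00 mm. Layer 41 (z = 12.3): the r=7.5 cylinder gives a regular 12-gon of circumradius 7.5 (constant along its height) (perimeter = 2·12·7.500·sin(180°/12) = 46.59 mm); the cube at (1.5, 3.5) (footprint 16×22.5) is included at this height (perimeter 77.00 mm); Combining (union): the regions partially overlap (shared area 11.88 mm²), so the edge portions inside another operand are dropped and the merged outline is re-measured after clipping — boundary = 108.46 mm; the 5.5×27 cube at (4, 0.5) contributes its full rectangle (perimeter 65.00 mm); After the difference (first − rest): starting from that combined region, the 5.5×27 cube at (4, 0.5) partially overlaps it — only the 132.64 mm² overlap (of its 148.50 mm²) is removed, clipping the outline — boundary = 148.28 mm. So its perimeter = 148.28 mm. Layer 41 is larger (148.28 vs 77.00 mm).

layer 41 (z = 12.3 mm)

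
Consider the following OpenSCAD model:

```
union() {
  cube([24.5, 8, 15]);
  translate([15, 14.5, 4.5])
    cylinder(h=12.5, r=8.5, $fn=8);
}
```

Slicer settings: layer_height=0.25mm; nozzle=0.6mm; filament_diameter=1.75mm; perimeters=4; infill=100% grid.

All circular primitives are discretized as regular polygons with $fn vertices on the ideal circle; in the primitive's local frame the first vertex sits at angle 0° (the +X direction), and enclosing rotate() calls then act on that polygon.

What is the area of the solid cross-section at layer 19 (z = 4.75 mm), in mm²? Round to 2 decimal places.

At z = 4.75 mm: the cube (footprint 24.5×8) is included at this height (area 196.00 mm²); the r=8.5 cylinder at (15, 14.5) contributes a regular 8-gon of circumradius 8.5 (area = (8/2)·8.500²·sin(360°/8) = 204.35 mm²); Taking the union: the regions partially overlap — summed areas 400.35 mm² minus the doubly-counted overlap 9.66 mm² gives 390.70 mm² — area = 390.70 mm². Overall, the cross-section is a single solid region. Net area = 390.70 mm².

390.70 mm²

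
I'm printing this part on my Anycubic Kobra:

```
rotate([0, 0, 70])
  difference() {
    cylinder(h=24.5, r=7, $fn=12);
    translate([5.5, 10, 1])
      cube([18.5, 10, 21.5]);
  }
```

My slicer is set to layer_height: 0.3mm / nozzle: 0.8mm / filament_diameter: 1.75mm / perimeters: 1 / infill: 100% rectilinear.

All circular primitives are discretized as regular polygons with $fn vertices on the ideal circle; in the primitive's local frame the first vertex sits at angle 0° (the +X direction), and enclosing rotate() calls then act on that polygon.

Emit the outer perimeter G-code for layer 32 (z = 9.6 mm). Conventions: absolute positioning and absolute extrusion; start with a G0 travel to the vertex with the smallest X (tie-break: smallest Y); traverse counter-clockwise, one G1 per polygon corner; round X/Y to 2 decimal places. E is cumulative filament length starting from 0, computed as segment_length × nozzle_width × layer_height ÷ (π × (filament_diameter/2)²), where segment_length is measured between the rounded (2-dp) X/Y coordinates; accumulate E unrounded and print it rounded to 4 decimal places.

G0 X-6.89 Y-1.22 Z9.60
G1 X-5.36 Y-4.50 E0.3611
G1 X-2.39 Y-6.58 E0.7229
G1 X1.22 Y-6.89 E1.0845
G1 X4.50 Y-5.36 E1.4456
G1 X6.58 Y-2.39 E1.8074
G1 X6.89 Y1.22 E2.1689
G1 X5.36 Y4.50 E2.5301
G1 X2.39 Y6.58 E2.8919
G1 X-1.22 Y6.89 E3.2534
G1 X-4.50 Y5.36 E3.6145
G1 X-6.58 Y2.39 E3.9763
G1 X-6.89 Y-1.22 E4.3379

At z = 9.6 mm: the cylinder: section is a regular 12-gon, circumradius r=7; the cube at (5.5, 10) is present — its section is the full 18.5×10 rectangle; Taking the first minus the rest: starting from the r=7 cylinder, the 18.5×10 cube at (5.5, 10) misses the remaining region (no effect) — 1 connected region; (whole slice rotated 70° about Z — lengths, areas and connectivity unchanged). The outline is a single polygon with 12 vertices. Extrusion per mm of travel: 0.8 × 0.3 / (π × 0.875²) = 0.099780. Accumulating E over each segment gives final E = 4.3379.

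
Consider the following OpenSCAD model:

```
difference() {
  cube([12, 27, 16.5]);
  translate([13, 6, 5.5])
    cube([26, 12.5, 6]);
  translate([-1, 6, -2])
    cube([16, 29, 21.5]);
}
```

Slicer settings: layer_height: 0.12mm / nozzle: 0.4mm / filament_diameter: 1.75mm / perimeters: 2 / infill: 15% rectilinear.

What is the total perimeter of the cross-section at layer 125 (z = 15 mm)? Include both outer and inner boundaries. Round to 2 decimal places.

36.00 mm

At z = 15 mm: the cube (footprint 12×27) is included at this height (perimeter 78.00 mm); the cube at (13, 6) is absent (z outside [5.5, 11.5]); the cube at (-1, 6) is present — its section is the full 16×29 rectangle (perimeter 90.00 mm); Subtracting the remaining from the first: starting from the 12×27 cube, the 16×29 cube at (-1, 6) partially overlaps it — only the 252.00 mm² overlap (of its 464.00 mm²) is removed, clipping the outline — boundary = 36.00 mm. Overall, the cross-section is a single solid region. Total boundary length (outer) = 36.00 mm.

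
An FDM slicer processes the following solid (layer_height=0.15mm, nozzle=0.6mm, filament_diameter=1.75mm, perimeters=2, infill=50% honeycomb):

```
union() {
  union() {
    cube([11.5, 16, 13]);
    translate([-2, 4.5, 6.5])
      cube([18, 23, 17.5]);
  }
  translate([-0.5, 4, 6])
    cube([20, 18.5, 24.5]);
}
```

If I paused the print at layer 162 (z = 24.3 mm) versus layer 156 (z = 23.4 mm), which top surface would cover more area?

Layer 162 (z = 24.3): the cube is not intersected at this z (z outside [0, 13]); the cube at (-2, 4.5) does not reach this height (z outside [6.5, 24]); Combining (union): nothing is present at this height; the cube at (-0.5, 4) (footprint 20×18.5) is included at this height (area 370.00 mm²); Merging all regions: only the 20×18.5 cube at (-0.5, 4) is present, so the union is just that shape — area = 370.00 mm². So its area = 370.00 mm². Layer 156 (z = 23.4): the cube is not intersected at this z (z outside [0, 13]); the 18×23 cube at (-2, 4.5) contributes its full rectangle (area 414.00 mm²); Combining (union): only the 18×23 cube at (-2, 4.5) is present, so the union is just that shape — area = 414.00 mm²; the cube at (-0.5, 4) is present — its section is the full 20×18.5 rectangle (area 370.00 mm²); Combining (union): the regions partially overlap — summed areas 784.00 mm² minus the doubly-counted overlap 297.00 mm² gives 487.00 mm² — area = 487.00 mm². So its area = 487.00 mm². Layer 156 is larger (487.00 vs 370.00 mm²).

layer 156 (z = 23.4 mm)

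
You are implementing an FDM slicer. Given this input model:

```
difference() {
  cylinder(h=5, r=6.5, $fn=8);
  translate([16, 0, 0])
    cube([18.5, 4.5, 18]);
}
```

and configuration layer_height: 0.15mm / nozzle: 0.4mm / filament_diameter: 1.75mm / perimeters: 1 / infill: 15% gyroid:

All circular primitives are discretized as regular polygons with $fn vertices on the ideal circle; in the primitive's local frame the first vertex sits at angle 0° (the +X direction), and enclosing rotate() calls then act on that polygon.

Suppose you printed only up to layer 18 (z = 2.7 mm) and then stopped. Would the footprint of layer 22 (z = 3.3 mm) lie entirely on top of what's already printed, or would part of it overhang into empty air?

entirely on top

Compare the two slices. At z = 2.7: the r=6.5 cylinder contributes a regular 8-gon of circumradius 6.5 (area = (8/2)·6.500²·sin(360°/8) = 119.50 mm²); the cube at (16, 0) (footprint 18.5×4.5) is included at this height (area 83.25 mm²); Subtracting the remaining from the first: starting from the r=6.5 cylinder (119.50 mm²), the 18.5×4.5 cube at (16, 0) misses the remaining region (no effect) — area = 119.50 mm². At z = 3.3: the r=6.5 cylinder contributes a regular 8-gon of circumradius 6.5 (area = (8/2)·6.500²·sin(360°/8) = 119.50 mm²); the 18.5×4.5 cube at (16, 0) contributes its full rectangle (area 83.25 mm²); After the difference (first − rest): starting from the r=6.5 cylinder (119.50 mm²), the 18.5×4.5 cube at (16, 0) misses the remaining region (no effect) — area = 119.50 mm². Checking containment: the cross-section at z = 3.3 is a subset of the cross-section at z = 2.7.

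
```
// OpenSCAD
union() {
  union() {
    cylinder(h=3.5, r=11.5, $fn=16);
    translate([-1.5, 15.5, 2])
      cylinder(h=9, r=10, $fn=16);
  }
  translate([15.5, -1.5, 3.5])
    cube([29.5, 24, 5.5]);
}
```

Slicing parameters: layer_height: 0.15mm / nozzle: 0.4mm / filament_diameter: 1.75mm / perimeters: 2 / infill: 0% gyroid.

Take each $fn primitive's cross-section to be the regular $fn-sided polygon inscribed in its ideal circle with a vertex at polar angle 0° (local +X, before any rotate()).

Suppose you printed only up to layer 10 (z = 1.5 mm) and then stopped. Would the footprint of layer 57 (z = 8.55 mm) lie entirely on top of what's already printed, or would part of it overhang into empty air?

part overhangs

Compare the two slices. At z = 1.5: the r=11.5 cylinder contributes a regular 16-gon of circumradius 11.5 (area = (16/2)·11.500²·sin(360°/16) = 404.88 mm²); the cylinder at (-1.5, 15.5) does not reach this height (z outside [2, 11]); Merging all regions: only the r=11.5 cylinder is present, so the union is just that shape — area = 404.88 mm²; the cube at (15.5, -1.5) is not intersected at this z (z outside [3.5, 9]); Taking the union: only the result so far is present, so the union is just that shape — area = 404.88 mm². At z = 8.55: the cylinder does not reach this height (z outside [0, 3.5]); the cylinder at (-1.5, 15.5): section is a regular 16-gon, circumradius r=10 (area = (16/2)·10.000²·sin(360°/16) = 306.15 mm²); Combining (union): only the r=10 cylinder at (-1.5, 15.5) is present, so the union is just that shape — area = 306.15 mm²; the cube at (15.5, -1.5) is present — its section is the full 29.5×24 rectangle (area 708.00 mm²); Combining (union): the 2 present regions are separate (no shared area or edge), so areas and boundary lengths simply add and each stays a separate island — area = 1014.15 mm². Checking containment: at z = 8.55 the cross-section extends beyond the z = 1.5 cross-section by about 958.38 mm².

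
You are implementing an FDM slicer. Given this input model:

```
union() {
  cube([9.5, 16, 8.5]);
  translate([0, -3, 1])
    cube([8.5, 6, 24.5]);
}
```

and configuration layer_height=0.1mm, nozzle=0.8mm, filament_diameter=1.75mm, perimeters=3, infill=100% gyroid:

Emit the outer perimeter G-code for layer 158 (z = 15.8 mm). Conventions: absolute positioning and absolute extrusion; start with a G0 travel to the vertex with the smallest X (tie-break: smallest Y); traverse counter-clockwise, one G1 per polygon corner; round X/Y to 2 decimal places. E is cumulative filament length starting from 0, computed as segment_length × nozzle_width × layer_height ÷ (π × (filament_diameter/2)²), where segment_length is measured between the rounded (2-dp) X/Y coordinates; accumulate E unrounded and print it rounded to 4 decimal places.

At z = 15.8 mm: the cube is not intersected at this z (z outside [0, 8.5]); the 8.5×6 cube at (0, -3) contributes its full rectangle; Merging all regions: only the 8.5×6 cube at (0, -3) is present, so the union is just that shape — 1 connected region. The outline is a single polygon with 4 vertices. Extrusion per mm of travel: 0.8 × 0.1 / (π × 0.875²) = 0.033260. Accumulating E over each segment gives final E = 0.9645.

G0 X0.00 Y-3.00 Z15.80
G1 X8.50 Y-3.00 E0.2827
G1 X8.50 Y3.00 E0.4823
G1 X0.00 Y3.00 E0.7650
G1 X0.00 Y-3.00 E0.9645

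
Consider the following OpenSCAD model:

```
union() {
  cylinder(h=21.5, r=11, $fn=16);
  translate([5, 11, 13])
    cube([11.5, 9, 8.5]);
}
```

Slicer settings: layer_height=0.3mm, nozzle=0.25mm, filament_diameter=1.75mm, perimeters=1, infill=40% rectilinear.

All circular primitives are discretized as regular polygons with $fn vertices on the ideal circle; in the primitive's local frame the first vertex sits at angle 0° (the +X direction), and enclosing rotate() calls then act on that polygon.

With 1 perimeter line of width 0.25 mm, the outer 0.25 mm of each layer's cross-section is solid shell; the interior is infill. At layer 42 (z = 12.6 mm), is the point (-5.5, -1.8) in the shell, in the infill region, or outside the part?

infill

At z = 12.6 mm: the cylinder: section is a regular 16-gon, circumradius r=11; the cube at (5, 11) does not reach this height (z outside [13, 21.5]); Taking the union: only the r=11 cylinder is present, so the union is just that shape — 1 connected region. Overall, the cross-section is a single solid region. The nearest boundary edge runs (-11.00, 0.00)→(-10.16, -4.21); distance from the point to it = 5.04 mm. The point is inside the cross-section and 5.04 mm from the nearest boundary — more than the 0.25 mm shell width (1 × 0.25), so it's in the infill interior.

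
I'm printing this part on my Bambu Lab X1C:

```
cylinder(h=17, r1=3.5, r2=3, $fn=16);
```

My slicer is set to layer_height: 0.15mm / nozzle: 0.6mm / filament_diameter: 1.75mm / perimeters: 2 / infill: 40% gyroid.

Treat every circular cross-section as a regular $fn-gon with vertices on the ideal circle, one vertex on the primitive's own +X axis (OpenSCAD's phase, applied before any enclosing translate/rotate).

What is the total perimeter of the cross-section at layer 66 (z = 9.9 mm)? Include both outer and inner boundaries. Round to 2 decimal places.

20.03 mm

At z = 9.9 mm: the cone: at t=0.582 of its height the radius interpolates to r₁+(r₂−r₁)t = 3.209, giving a regular 16-gon of that circumradius (perimeter = 2·16·3.209·sin(180°/16) = 20.03 mm). Overall, the cross-section is a single solid region. Total boundary length (outer) = 20.03 mm.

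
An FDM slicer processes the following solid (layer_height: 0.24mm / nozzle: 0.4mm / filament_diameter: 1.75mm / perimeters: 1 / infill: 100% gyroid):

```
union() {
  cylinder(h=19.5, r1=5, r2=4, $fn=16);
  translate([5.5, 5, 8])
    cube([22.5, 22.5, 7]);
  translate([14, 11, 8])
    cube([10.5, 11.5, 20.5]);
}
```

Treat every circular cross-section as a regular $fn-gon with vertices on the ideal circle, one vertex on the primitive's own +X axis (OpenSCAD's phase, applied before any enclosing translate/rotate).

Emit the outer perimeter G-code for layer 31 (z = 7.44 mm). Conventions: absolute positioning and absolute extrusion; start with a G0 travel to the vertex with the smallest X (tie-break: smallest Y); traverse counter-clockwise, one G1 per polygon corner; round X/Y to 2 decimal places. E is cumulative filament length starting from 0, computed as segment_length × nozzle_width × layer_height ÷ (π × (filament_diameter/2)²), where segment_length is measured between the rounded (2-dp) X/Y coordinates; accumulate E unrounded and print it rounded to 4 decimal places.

At z = 7.44 mm: the cone contributes a regular 16-gon of circumradius 4.618 (interpolated between r1=5 and r2=4 at t=0.382); the cube at (5.5, 5) does not reach this height (z outside [8, 15]); the cube at (14, 11) is absent (z outside [8, 28.5]); Combining (union): only the cone is present, so the union is just that shape — 1 connected region. The outline is a single polygon with 16 vertices. Extrusion per mm of travel: 0.4 × 0.24 / (π × 0.875²) = 0.039912. Accumulating E over each segment gives final E = 1.1517.

G0 X-4.62 Y0.00 Z7.44
G1 X-4.27 Y-1.77 E0.0720
G1 X-3.27 Y-3.27 E0.1440
G1 X-1.77 Y-4.27 E0.2159
G1 X0.00 Y-4.62 E0.2879
G1 X1.77 Y-4.27 E0.3599
G1 X3.27 Y-3.27 E0.4319
G1 X4.27 Y-1.77 E0.5038
G1 X4.62 Y0.00 E0.5759
G1 X4.27 Y1.77 E0.6479
G1 X3.27 Y3.27 E0.7198
G1 X1.77 Y4.27 E0.7918
G1 X0.00 Y4.62 E0.8638
G1 X-1.77 Y4.27 E0.9358
G1 X-3.27 Y3.27 E1.0078
G1 X-4.27 Y1.77 E1.0797
G1 X-4.62 Y0.00 E1.1517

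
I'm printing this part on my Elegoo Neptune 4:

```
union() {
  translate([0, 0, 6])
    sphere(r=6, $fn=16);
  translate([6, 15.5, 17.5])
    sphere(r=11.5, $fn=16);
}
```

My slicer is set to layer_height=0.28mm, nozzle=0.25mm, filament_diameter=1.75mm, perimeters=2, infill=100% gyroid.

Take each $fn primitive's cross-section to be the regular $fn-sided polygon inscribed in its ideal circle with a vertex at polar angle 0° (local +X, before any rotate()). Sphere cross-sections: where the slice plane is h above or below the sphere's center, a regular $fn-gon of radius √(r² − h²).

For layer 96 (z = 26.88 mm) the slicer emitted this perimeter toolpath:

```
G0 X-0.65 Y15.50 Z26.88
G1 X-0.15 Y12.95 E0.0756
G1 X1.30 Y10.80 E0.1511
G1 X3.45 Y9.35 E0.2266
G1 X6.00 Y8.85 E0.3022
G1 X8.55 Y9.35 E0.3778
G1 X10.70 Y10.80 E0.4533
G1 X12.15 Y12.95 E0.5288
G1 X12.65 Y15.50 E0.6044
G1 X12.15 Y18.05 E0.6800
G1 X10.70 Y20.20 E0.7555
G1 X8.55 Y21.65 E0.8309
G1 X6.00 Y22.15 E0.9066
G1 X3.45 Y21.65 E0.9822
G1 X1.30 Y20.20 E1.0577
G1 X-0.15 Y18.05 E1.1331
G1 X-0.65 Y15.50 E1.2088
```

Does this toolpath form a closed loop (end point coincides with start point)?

Start point (G0): (-0.65, 15.50). End point (last G1): the path returns to the start — closed.

yes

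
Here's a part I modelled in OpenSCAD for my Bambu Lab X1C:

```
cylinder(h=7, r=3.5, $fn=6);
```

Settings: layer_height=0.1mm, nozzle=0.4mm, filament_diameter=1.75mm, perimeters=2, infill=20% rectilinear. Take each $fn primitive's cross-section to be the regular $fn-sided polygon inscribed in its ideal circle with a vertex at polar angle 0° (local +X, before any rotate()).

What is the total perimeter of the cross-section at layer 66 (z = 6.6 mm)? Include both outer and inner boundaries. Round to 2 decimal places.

21.00 mm

At z = 6.6 mm: the r=3.5 cylinder contributes a regular 6-gon of circumradius 3.5 (perimeter = 2·6·3.500·sin(180°/6) = 21.00 mm). Overall, the cross-section is a single solid region. Total boundary length (outer) = 21.00 mm.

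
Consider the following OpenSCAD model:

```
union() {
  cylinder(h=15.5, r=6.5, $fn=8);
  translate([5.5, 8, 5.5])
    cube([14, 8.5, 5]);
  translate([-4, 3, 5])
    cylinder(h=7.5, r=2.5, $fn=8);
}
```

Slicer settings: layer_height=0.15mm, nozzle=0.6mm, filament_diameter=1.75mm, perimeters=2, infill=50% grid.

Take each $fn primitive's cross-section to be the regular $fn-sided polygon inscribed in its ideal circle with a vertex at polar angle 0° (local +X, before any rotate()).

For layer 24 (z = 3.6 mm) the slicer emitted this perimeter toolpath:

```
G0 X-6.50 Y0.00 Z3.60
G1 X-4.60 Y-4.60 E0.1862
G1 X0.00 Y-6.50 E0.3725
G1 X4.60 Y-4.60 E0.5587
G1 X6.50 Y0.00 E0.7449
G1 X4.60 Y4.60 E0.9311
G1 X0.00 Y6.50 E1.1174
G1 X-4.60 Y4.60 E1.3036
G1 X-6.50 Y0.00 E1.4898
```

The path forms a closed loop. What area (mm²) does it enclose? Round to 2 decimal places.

Apply the shoelace formula to the sequence of (X, Y) vertices; enclosed area = 119.60 mm².

119.60 mm²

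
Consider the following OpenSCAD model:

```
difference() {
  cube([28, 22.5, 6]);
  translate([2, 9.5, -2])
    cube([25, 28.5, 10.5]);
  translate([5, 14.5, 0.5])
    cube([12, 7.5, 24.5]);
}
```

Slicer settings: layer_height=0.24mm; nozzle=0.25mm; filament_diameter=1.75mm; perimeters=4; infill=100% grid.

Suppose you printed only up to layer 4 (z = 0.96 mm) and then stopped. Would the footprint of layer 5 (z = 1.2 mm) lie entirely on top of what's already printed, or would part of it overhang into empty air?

entirely on top

Compare the two slices. At z = 0.96: the cube (footprint 28×22.5) is included at this height (area 630.00 mm²); the cube at (2, 9.5) (footprint 25×28.5) is included at this height (area 712.50 mm²); the cube at (5, 14.5) is present — its section is the full 12×7.5 rectangle (area 90.00 mm²); Subtracting the remaining from the first: starting from the 28×22.5 cube (630.00 mm²), the 25×28.5 cube at (2, 9.5) partially overlaps it — only the 325.00 mm² overlap (of its 712.50 mm²) is removed, clipping the outline; the 12×7.5 cube at (5, 14.5) misses the remaining region (no effect) — area = 305.00 mm². At z = 1.2: the cube is present — its section is the full 28×22.5 rectangle (area 630.00 mm²); the 25×28.5 cube at (2, 9.5) contributes its full rectangle (area 712.50 mm²); the cube at (5, 14.5) (footprint 12×7.5) is included at this height (area 90.00 mm²); Subtracting the remaining from the first: starting from the 28×22.5 cube (630.00 mm²), the 25×28.5 cube at (2, 9.5) partially overlaps it — only the 325.00 mm² overlap (of its 712.50 mm²) is removed, clipping the outline; the 12×7.5 cube at (5, 14.5) misses the remaining region (no effect) — area = 305.00 mm². Checking containment: the cross-section at z = 1.2 is a subset of the cross-section at z = 0.96.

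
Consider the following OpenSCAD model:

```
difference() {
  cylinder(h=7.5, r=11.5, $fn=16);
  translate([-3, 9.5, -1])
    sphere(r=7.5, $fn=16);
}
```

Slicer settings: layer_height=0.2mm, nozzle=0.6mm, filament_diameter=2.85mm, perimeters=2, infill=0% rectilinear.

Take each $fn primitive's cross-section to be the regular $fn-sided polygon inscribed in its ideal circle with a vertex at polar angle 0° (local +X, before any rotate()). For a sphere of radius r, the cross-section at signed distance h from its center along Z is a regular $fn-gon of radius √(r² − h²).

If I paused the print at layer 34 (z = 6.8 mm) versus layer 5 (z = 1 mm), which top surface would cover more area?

layer 34 (z = 6.8 mm)

Layer 34 (z = 6.8): the r=11.5 cylinder contributes a regular 16-gon of circumradius 11.5 (area = (16/2)·11.500²·sin(360°/16) = 404.88 mm²); the sphere at (-3, 9.5) does not reach this height (|z−center|=7.800 > r=7.5); Subtracting the remaining from the first: none of the subtracted shapes is present at this height, so the r=11.5 cylinder is unchanged — area = 404.88 mm². So its area = 404.88 mm². Layer 5 (z = 1): the r=11.5 cylinder gives a regular 16-gon of circumradius 11.5 (constant along its height) (area = (16/2)·11.500²·sin(360°/16) = 404.88 mm²); the sphere at (-3, 9.5): section is a regular 16-gon, circumradius = √(r²−h²) = √(7.5²−2²) = 7.228 (area = (16/2)·7.228²·sin(360°/16) = 159.96 mm²); Subtracting the remaining from the first: starting from the r=11.5 cylinder (404.88 mm²), the r=7.5 sphere at (-3, 9.5) partially overlaps it — only the 88.42 mm² overlap (of its 159.96 mm²) is removed, clipping the outline — area = 316.46 mm². So its area = 316.46 mm². Layer 34 is larger (404.88 vs 316.46 mm²).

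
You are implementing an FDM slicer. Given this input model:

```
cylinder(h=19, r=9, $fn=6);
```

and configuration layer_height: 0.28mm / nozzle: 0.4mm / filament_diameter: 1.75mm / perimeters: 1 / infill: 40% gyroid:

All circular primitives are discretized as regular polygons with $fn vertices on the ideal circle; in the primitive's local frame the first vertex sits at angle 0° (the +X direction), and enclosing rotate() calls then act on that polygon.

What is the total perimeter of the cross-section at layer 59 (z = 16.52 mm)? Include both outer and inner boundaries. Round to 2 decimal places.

54.00 mm

At z = 16.52 mm: the cylinder: section is a regular 6-gon, circumradius r=9 (perimeter = 2·6·9.000·sin(180°/6) = 54.00 mm). Overall, the cross-section is a single solid region. Total boundary length (outer) = 54.00 mm.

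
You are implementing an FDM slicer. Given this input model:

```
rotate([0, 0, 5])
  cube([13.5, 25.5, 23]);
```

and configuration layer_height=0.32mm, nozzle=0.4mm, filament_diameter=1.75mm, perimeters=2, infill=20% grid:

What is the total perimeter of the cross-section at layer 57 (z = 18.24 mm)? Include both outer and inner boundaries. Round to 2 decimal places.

At z = 18.24 mm: the cube (footprint 13.5×25.5) is included at this height (perimeter 78.00 mm); (rotated 5° about Z; rotation is an isometry so areas/perimeters/island counts are preserved). Overall, the cross-section is a single solid region. Total boundary length (outer) = 78.00 mm.

78.00 mm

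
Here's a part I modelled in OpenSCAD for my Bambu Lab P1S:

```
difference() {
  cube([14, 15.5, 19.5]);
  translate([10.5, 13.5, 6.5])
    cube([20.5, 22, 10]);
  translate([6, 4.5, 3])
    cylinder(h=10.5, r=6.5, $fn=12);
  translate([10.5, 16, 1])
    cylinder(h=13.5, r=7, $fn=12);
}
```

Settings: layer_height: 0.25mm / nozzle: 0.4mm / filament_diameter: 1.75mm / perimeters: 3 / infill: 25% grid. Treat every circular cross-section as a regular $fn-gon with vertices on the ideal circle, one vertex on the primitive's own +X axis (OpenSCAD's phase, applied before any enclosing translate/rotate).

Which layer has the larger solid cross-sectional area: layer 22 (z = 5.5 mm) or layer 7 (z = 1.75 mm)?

Layer 22 (z = 5.5): the cube (footprint 14×15.5) is included at this height (area 217.00 mm²); the cube at (10.5, 13.5) does not reach this height (z outside [6.5, 16.5]); the r=6.5 cylinder at (6, 4.5) contributes a regular 12-gon of circumradius 6.5 (area = (12/2)·6.500²·sin(360°/12) = 126.75 mm²); the cylinder at (10.5, 16): section is a regular 12-gon, circumradius r=7 (area = (12/2)·7.000²·sin(360°/12) = 147.00 mm²); Subtracting the remaining from the first: starting from the 14×15.5 cube (217.00 mm²), the r=6.5 cylinder at (6, 4.5) partially overlaps it — only the 114.37 mm² overlap (of its 126.75 mm²) is removed, clipping the outline; the r=7 cylinder at (10.5, 16) partially overlaps it — only the 51.74 mm² overlap (of its 147.00 mm²) is removed, clipping the outline — area = 50.88 mm². So its area = 50.88 mm². Layer 7 (z = 1.75): the cube is present — its section is the full 14×15.5 rectangle (area 217.00 mm²); the cube at (10.5, 13.5) does not reach this height (z outside [6.5, 16.5]); the cylinder at (6, 4.5) is not intersected at this z (z outside [3, 13.5]); the r=7 cylinder at (10.5, 16) gives a regular 12-gon of circumradius 7 (constant along its height) (area = (12/2)·7.000²·sin(360°/12) = 147.00 mm²); Taking the first minus the rest: starting from the 14×15.5 cube (217.00 mm²), the r=7 cylinder at (10.5, 16) partially overlaps it — only the 54.39 mm² overlap (of its 147.00 mm²) is removed, clipping the outline — area = 162.61 mm². So its area = 162.61 mm². Layer 7 is larger (162.61 vs 50.88 mm²).

layer 7 (z = 1.75 mm)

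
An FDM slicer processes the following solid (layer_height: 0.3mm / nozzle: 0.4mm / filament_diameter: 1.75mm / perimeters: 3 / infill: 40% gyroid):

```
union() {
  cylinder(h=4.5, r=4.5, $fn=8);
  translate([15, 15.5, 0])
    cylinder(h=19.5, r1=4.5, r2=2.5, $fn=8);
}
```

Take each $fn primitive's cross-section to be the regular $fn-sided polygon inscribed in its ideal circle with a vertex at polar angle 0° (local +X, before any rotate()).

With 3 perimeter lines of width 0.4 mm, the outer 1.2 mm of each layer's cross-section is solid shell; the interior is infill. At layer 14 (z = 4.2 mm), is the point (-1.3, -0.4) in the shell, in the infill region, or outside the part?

infill

At z = 4.2 mm: the r=4.5 cylinder contributes a regular 8-gon of circumradius 4.5; the cone at (15, 15.5) contributes a regular 8-gon of circumradius 4.069 (interpolated between r1=4.5 and r2=2.5 at t=0.215); Combining (union): the 2 present regions are separate (no shared area or edge), so areas and boundary lengths simply add and each stays a separate island — 2 connected regions. Overall, the cross-section has 2 separate islands. The nearest boundary edge runs (-3.18, -3.18)→(-4.50, 0.00); distance from the point to it = 2.80 mm. (Shell/infill is judged within the island containing the point — the largest one.) The point is inside the cross-section and 2.80 mm from the nearest boundary — more than the 1.2 mm shell width (3 × 0.4), so it's in the infill interior.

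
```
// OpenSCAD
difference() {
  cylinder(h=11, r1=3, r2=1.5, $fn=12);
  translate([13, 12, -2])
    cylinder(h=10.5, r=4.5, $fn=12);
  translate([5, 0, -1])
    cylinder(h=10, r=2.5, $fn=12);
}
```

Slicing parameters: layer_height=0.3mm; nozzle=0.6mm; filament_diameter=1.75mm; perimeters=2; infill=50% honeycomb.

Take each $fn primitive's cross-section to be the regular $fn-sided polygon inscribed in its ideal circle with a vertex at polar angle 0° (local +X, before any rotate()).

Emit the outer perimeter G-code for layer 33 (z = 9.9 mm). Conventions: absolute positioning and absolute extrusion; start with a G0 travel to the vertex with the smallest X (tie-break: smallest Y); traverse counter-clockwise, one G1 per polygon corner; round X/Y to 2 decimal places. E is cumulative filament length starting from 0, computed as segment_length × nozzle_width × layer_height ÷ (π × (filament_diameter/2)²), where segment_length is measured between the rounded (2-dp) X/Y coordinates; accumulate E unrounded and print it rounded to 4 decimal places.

G0 X-1.65 Y0.00 Z9.90
G1 X-1.43 Y-0.82 E0.0635
G1 X-0.83 Y-1.43 E0.1276
G1 X0.00 Y-1.65 E0.1918
G1 X0.83 Y-1.43 E0.2561
G1 X1.43 Y-0.83 E0.3196
G1 X1.65 Y0.00 E0.3838
G1 X1.43 Y0.82 E0.4474
G1 X0.83 Y1.43 E0.5114
G1 X0.00 Y1.65 E0.5757
G1 X-0.82 Y1.43 E0.6392
G1 X-1.43 Y0.82 E0.7038
G1 X-1.65 Y0.00 E0.7673

At z = 9.9 mm: the cone (r1=3→r2=1.5) has section circumradius 1.650 here — a regular 12-gon; the cylinder at (13, 12) is absent (z outside [-2, 8.5]); the cylinder at (5, 0) does not reach this height (z outside [-1, 9]); Taking the first minus the rest: none of the subtracted shapes is present at this height, so the cone is unchanged — 1 connected region. The outline is a single polygon with 12 vertices. Extrusion per mm of travel: 0.6 × 0.3 / (π × 0.875²) = 0.074835. Accumulating E over each segment gives final E = 0.7673.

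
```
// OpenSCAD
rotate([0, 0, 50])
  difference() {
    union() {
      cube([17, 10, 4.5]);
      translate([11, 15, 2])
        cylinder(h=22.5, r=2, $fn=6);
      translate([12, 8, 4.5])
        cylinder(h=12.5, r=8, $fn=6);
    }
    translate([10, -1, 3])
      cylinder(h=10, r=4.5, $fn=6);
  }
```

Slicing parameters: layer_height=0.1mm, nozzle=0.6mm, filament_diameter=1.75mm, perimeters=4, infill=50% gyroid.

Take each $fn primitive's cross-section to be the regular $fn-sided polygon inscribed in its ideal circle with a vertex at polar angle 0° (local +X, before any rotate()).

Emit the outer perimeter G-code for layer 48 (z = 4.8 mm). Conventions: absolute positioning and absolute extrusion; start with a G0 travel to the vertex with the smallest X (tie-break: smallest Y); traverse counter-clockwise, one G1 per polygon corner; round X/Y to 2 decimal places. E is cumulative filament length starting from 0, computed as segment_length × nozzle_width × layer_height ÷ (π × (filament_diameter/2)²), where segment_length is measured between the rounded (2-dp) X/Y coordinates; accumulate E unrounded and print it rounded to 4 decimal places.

G0 X-6.39 Y18.42 Z4.80
G1 X-5.71 Y16.54 E0.0499
G1 X-5.62 Y16.52 E0.0522
G1 X-6.29 Y15.72 E0.0782
G1 X-3.56 Y8.21 E0.2775
G1 X3.04 Y7.04 E0.4447
G1 X2.76 Y7.80 E0.4649
G1 X5.65 Y11.25 E0.5772
G1 X7.73 Y10.88 E0.6299
G1 X9.46 Y12.95 E0.6972
G1 X6.73 Y20.46 E0.8965
G1 X-1.15 Y21.85 E1.0961
G1 X-3.11 Y19.52 E1.1721
G1 X-3.13 Y19.60 E1.1741
G1 X-5.10 Y19.95 E1.2241
G1 X-6.39 Y18.42 E1.2740

At z = 4.8 mm: the cube is absent (z outside [0, 4.5]); the r=2 cylinder at (11, 15) contributes a regular 6-gon of circumradius 2; the cylinder at (12, 8): section is a regular 6-gon, circumradius r=8; Merging all regions: the regions partially overlap (shared area 4.91 mm²), so overlapping operands fuse into one piece — 1 connected region; the r=4.5 cylinder at (10, -1) gives a regular 6-gon of circumradius 4.5 (constant along its height); Subtracting the remaining from the first: starting from that combined region, the r=4.5 cylinder at (10, -1) partially overlaps it — only the 9.40 mm² overlap (of its 52.61 mm²) is removed, clipping the outline — 1 connected region; (whole slice rotated 50° about Z — lengths, areas and connectivity unchanged). The outline is a single polygon with 15 vertices. Extrusion per mm of travel: 0.6 × 0.1 / (π × 0.875²) = 0.024945. Accumulating E over each segment gives final E = 1.2740.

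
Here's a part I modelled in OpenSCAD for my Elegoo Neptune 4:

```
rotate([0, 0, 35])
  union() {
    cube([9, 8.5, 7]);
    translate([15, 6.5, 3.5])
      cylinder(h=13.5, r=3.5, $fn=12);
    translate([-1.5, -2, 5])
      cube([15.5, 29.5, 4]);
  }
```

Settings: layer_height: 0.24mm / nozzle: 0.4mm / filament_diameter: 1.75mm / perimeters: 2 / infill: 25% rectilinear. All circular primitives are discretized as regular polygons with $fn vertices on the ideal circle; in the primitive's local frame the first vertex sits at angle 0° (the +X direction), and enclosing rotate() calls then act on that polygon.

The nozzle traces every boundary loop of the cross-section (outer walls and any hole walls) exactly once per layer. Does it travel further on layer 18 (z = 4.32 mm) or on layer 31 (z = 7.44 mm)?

Layer 18 (z = 4.32): the 9×8.5 cube contributes its full rectangle (perimeter 35.00 mm); the r=3.5 cylinder at (15, 6.5) contributes a regular 12-gon of circumradius 3.5 (perimeter = 2·12·3.500·sin(180°/12) = 21.74 mm); the cube at (-1.5, -2) is not intersected at this z (z outside [5, 9]); Combining (union): the 2 present regions are separate (no shared area or edge), so areas and boundary lengths simply add and each stays a separate island — boundary = 56.74 mm; (rotated 35° about Z; rotation is an isometry so areas/perimeters/island counts are preserved). So its perimeter = 56.74 mm. Layer 31 (z = 7.44): the cube is not intersected at this z (z outside [0, 7]); the r=3.5 cylinder at (15, 6.5) gives a regular 12-gon of circumradius 3.5 (constant along its height) (perimeter = 2·12·3.500·sin(180°/12) = 21.74 mm); the cube at (-1.5, -2) (footprint 15.5×29.5) is included at this height (perimeter 90.00 mm); Merging all regions: the regions partially overlap (shared area 11.64 mm²), so the edge portions inside another operand are dropped and the merged outline is re-measured after clipping — boundary = 96.48 mm; (rotated 35° about Z; rotation is an isometry so areas/perimeters/island counts are preserved). So its perimeter = 96.48 mm. Layer 31 is larger (96.48 vs 56.74 mm).

layer 31 (z = 7.44 mm)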